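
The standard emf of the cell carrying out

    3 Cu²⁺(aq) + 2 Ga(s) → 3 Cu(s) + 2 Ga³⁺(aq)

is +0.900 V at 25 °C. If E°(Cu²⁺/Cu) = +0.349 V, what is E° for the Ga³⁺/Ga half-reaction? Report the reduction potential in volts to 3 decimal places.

−0.551 V

In the reaction as written the Cu²⁺/Cu couple is reduced (cathode) and Ga³⁺/Ga is oxidized (anode), so E°cell = E°(Cu²⁺/Cu) − E°(Ga³⁺/Ga).
E°(Ga³⁺/Ga) = E°(cathode) − E°cell = +0.349 − (+0.900) = −0.551 V.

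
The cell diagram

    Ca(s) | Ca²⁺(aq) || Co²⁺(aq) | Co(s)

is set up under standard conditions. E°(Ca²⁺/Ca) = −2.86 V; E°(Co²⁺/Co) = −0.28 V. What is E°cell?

By convention the left-hand electrode in cell notation is the anode (oxidation) and the right-hand electrode is the cathode (reduction).
E°cell = E°(right) − E°(left) = −0.28 − (−2.86) = +2.58 V.

+2.58 V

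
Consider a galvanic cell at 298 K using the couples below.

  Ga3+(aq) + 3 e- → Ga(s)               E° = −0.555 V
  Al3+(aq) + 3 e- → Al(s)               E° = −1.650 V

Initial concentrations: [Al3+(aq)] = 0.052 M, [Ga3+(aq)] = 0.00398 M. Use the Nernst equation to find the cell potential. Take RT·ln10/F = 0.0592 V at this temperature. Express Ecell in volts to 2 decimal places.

Since E°(Ga³⁺/Ga) > E°(Al³⁺/Al), Ga³⁺/Ga serves as the cathode.
E°cell = E°cat − E°an = −0.555 − (−1.650) = +1.095 V; n = 3.
Balancing gives Ga3+(aq) + Al(s) → Ga(s) + Al3+(aq); hence Q = [Al3+(aq)] / [Ga3+(aq)] = 13.1 (log Q = 1.116).
By the Nernst equation, E = +1.095 − (0.0592/3)·(1.116) = +1.07 V.

+1.07 V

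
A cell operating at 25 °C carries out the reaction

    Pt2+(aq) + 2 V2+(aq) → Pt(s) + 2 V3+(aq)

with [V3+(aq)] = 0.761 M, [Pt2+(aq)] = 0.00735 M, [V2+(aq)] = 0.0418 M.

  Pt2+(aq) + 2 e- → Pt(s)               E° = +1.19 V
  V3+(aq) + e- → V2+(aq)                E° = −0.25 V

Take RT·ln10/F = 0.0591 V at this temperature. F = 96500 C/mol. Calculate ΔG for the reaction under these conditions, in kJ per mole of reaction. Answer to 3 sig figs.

−251 kJ/mol

E°cell = +1.19 − (−0.25) = +1.44 V; the balanced reaction transfers n = 2 electrons.
The reaction quotient is [V3+(aq)]^2 / ([Pt2+(aq)]·[V2+(aq)]^2) = 4.51×10^4; by Nernst, E = +1.44 − (0.0591/2)(4.654) = +1.3025 V.
ΔG = −nFE = −(2)(96500)(+1.3025) J/mol = −251 kJ/mol.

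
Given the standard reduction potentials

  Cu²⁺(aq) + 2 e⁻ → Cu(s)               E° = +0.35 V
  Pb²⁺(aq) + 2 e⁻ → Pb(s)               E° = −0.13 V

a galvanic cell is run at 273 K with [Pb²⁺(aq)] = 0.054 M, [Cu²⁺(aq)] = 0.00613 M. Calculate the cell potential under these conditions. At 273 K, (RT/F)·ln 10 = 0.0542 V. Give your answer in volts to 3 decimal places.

The Cu²⁺/Cu couple has the more positive E°, so it is the cathode; Pb²⁺/Pb is the anode.
The standard potential is +0.35 − (−0.13) = +0.48 V and the balanced reaction transfers n = 2 electrons.
The balanced reaction is Cu²⁺(aq) + Pb(s) → Cu(s) + Pb²⁺(aq), so Q = [Pb²⁺(aq)] / [Cu²⁺(aq)] = 8.81 and log Q = 0.945.
By the Nernst equation, E = +0.48 − (0.0542/2)·(0.945) = +0.454 V.

+0.454 V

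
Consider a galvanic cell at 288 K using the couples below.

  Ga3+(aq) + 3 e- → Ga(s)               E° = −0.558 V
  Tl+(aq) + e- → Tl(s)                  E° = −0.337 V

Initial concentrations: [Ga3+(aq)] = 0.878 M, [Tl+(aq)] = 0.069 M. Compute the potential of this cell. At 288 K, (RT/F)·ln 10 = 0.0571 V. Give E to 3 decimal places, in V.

The Tl⁺/Tl couple has the more positive E°, so it is the cathode; Ga³⁺/Ga is the anode.
E°cell = −0.337 − (−0.558) = +0.221 V, with n = 3 electrons transferred.
The balanced reaction is 3 Tl+(aq) + Ga(s) → 3 Tl(s) + Ga3+(aq), so Q = [Ga3+(aq)] / [Tl+(aq)]^3 = 2.67×10^3 and log Q = 3.427.
E = E° − (0.0571/n)·log Q = +0.221 − (0.0571/3)(3.427) = +0.156 V.

+0.156 V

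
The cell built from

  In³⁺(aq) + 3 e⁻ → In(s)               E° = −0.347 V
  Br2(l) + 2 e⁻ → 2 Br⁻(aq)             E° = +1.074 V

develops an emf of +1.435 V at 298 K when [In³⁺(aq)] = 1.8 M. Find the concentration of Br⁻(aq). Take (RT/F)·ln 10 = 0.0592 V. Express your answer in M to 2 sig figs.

0.48 M

The Br₂/Br⁻ couple has the larger reduction potential, so it is the cathode: E°cell = +1.074 − (−0.347) = +1.421 V and n = 6.
From the Nernst equation, log Q = n(E° − E)/0.0592 = 6·(+1.421 − (+1.435))/0.0592 = −1.419.
The balanced reaction is 3 Br2(l) + 2 In(s) → 6 Br⁻(aq) + 2 In³⁺(aq), so Q = [Br⁻(aq)]^6·[In³⁺(aq)]^2.
Isolating [Br⁻(aq)] in Q = 10^{−1.419} yields log [Br⁻(aq)] = −0.322, i.e. 0.48 M.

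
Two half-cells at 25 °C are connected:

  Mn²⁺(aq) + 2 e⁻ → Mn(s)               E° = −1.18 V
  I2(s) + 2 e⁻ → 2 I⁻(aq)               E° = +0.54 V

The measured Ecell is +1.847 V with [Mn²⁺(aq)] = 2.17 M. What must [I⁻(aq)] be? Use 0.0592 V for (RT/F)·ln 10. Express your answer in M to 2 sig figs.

0.0049 M

I₂/I⁻ is the cathode (higher E°); E°cell = +0.54 − (−1.18) = +1.72 V with n = 2.
From the Nernst equation, log Q = n(E° − E)/0.0592 = 2·(+1.72 − (+1.847))/0.0592 = −4.291.
For I2(s) + Mn(s) → 2 I⁻(aq) + Mn²⁺(aq), the reaction quotient is Q = [I⁻(aq)]^2·[Mn²⁺(aq)].
Isolating [I⁻(aq)] in Q = 10^{−4.291} yields log [I⁻(aq)] = −2.314, i.e. 0.0049 M.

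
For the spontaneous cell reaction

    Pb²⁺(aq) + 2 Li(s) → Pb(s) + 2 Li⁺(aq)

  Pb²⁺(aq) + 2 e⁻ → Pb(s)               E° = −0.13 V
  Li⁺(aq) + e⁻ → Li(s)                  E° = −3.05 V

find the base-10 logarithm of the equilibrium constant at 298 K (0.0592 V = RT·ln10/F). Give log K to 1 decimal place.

The Pb²⁺/Pb couple is reduced (cathode); E°cell = −0.13 − (−3.05) = +2.92 V with n = 2.
At equilibrium E = 0, so log K = nE°cell / 0.0592 = (2)(+2.92) / 0.0592 = 98.6.

log K = 98.6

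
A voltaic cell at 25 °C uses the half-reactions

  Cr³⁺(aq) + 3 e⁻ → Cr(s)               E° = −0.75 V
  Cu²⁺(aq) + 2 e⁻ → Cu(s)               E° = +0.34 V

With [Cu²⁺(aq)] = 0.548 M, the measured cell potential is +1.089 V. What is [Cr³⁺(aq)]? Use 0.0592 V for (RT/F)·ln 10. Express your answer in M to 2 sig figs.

The Cu²⁺/Cu couple has the larger reduction potential, so it is the cathode: E°cell = +0.34 − (−0.75) = +1.09 V and n = 6.
Since E = E° − (0.0592/n)·log Q, log Q = n(E° − E)/0.0592 = 0.101.
For 3 Cu²⁺(aq) + 2 Cr(s) → 3 Cu(s) + 2 Cr³⁺(aq), the reaction quotient is Q = [Cr³⁺(aq)]^2 / [Cu²⁺(aq)]^3.
Substituting the known concentrations and solving, log [Cr³⁺(aq)] = −0.341 and [Cr³⁺(aq)] = 0.46 M.

0.46 M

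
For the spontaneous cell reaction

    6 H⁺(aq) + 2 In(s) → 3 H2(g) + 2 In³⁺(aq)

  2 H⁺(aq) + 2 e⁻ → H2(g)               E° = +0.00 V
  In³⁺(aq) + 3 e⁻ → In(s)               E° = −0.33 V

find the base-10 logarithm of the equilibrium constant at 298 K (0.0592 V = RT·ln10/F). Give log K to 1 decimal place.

log K = 33.4

The 2H⁺/H₂ couple is reduced (cathode); E°cell = +0.00 − (−0.33) = +0.33 V with n = 6.
At equilibrium E = 0, so log K = nE°cell / 0.0592 = (6)(+0.33) / 0.0592 = 33.4.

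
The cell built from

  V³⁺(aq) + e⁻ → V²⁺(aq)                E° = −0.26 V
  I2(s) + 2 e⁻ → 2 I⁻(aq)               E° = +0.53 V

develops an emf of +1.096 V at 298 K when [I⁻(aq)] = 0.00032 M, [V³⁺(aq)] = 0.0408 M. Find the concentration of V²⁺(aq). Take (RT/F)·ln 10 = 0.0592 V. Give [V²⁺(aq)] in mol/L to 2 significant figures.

With I₂/I⁻ at the cathode and V³⁺/V²⁺ at the anode, E°cell = +0.53 − (−0.26) = +0.79 V (n = 2).
Since E = E° − (0.0592/n)·log Q, log Q = n(E° − E)/0.0592 = −10.338.
Balancing electrons gives I2(s) + 2 V²⁺(aq) → 2 I⁻(aq) + 2 V³⁺(aq); thus Q = ([I⁻(aq)]^2·[V³⁺(aq)]^2) / [V²⁺(aq)]^2.
Solving for the unknown gives log [V²⁺(aq)] = 0.285, so [V²⁺(aq)] ≈ 1.9 M.

1.9 M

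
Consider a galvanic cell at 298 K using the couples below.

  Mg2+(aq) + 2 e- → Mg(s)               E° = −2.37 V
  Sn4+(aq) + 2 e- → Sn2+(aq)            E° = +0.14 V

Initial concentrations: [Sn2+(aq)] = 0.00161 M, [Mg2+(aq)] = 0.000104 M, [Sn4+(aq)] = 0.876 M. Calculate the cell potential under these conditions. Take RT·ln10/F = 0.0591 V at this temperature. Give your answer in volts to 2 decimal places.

+2.71 V

Sn⁴⁺/Sn²⁺ is reduced (cathode, E° = +0.14 V) and Mg²⁺/Mg is oxidized (anode).
E°cell = E°cat − E°an = +0.14 − (−2.37) = +2.51 V; n = 2.
Balancing gives Sn4+(aq) + Mg(s) → Sn2+(aq) + Mg2+(aq); hence Q = ([Sn2+(aq)]·[Mg2+(aq)]) / [Sn4+(aq)] = 1.91×10^−7 (log Q = −6.719).
By the Nernst equation, E = +2.51 − (0.0591/2)·(−6.719) = +2.71 V.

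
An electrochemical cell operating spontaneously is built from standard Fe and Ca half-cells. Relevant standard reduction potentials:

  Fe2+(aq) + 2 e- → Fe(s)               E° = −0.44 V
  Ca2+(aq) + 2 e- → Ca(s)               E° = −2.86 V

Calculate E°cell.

+2.42 V

Of the two couples in this cell, the one with the more positive reduction potential is reduced at the cathode: here that is Fe²⁺/Fe (−0.44 V); Ca²⁺/Ca (−2.86 V) is the anode.
E°cell = E°(cathode) − E°(anode) = −0.44 − (−2.86) = +2.42 V.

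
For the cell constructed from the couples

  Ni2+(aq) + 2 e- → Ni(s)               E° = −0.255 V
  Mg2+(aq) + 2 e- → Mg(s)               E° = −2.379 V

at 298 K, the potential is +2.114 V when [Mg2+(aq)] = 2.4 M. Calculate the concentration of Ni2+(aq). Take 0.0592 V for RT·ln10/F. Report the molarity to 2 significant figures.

Ni²⁺/Ni is the cathode (higher E°); E°cell = −0.255 − (−2.379) = +2.124 V with n = 2.
Rearranging E = E° − (0.0592/n)·log Q gives log Q = 2(+2.124 − (+2.114))/0.0592 = 0.338.
Balancing electrons gives Ni2+(aq) + Mg(s) → Ni(s) + Mg2+(aq); thus Q = [Mg2+(aq)] / [Ni2+(aq)].
Solving for the unknown gives log [Ni2+(aq)] = 0.042, so [Ni2+(aq)] ≈ 1.1 M.

1.1 M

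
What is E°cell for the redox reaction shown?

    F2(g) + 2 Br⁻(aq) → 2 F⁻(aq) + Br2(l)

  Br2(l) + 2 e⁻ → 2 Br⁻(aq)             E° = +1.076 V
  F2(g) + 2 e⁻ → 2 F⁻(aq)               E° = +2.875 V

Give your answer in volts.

+1.799 V

In the reaction as written, F2(g) is reduced (cathode) and Br2(l) is produced by oxidation at the anode.
E°cell = E°(cathode) − E°(anode) = +2.875 − (+1.076) = +1.799 V.
The positive value indicates the reaction is spontaneous as written.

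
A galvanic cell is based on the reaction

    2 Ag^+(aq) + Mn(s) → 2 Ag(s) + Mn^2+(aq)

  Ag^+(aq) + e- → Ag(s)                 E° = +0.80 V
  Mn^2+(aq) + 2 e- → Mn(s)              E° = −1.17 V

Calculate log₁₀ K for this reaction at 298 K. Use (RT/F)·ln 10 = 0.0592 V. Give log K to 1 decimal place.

The Ag⁺/Ag couple is reduced (cathode); E°cell = +0.80 − (−1.17) = +1.97 V with n = 2.
At equilibrium E = 0, so log K = nE°cell / 0.0592 = (2)(+1.97) / 0.0592 = 66.6.

log K = 66.6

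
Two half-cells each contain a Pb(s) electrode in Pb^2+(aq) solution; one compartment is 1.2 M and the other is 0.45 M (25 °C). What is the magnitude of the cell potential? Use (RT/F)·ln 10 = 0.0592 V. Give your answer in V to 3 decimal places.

0.013 V

For a concentration cell E°cell = 0, since both electrodes use the same couple.
The compartment with the higher Pb^2+(aq) concentration (1.2 M) acts as the cathode; ions are reduced there and produced at the dilute (0.45 M) anode.
With n = 2, Ecell = −(0.0592/2)·log([dilute]/[conc]) = −(0.0592/2)·log(0.45/1.2) = +0.013 V.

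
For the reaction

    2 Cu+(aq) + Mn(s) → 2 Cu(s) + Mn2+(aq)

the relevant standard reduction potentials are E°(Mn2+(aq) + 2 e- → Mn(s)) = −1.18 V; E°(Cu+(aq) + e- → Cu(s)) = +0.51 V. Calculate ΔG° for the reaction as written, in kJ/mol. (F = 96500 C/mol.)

In the reaction as written Cu+(aq) is reduced, so the Cu⁺/Cu couple is the cathode and Mn²⁺/Mn is the anode.
E°cell = +0.51 − (−1.18) = +1.69 V; balancing electrons gives n = 2.
ΔG° = −nFE°cell = −(2)(96500)(+1.69) J/mol = −326 kJ/mol.

−326 kJ/mol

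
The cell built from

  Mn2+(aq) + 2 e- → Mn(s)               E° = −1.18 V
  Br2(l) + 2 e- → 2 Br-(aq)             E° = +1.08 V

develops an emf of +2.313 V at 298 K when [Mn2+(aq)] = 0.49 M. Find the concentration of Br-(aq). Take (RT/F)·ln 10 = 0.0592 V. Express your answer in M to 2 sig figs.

0.18 M

The Br₂/Br⁻ couple has the larger reduction potential, so it is the cathode: E°cell = +1.08 − (−1.18) = +2.26 V and n = 2.
From the Nernst equation, log Q = n(E° − E)/0.0592 = 2·(+2.26 − (+2.313))/0.0592 = −1.791.
For Br2(l) + Mn(s) → 2 Br-(aq) + Mn2+(aq), the reaction quotient is Q = [Br-(aq)]^2·[Mn2+(aq)].
Substituting the known concentrations and solving, log [Br-(aq)] = −0.741 and [Br-(aq)] = 0.18 M.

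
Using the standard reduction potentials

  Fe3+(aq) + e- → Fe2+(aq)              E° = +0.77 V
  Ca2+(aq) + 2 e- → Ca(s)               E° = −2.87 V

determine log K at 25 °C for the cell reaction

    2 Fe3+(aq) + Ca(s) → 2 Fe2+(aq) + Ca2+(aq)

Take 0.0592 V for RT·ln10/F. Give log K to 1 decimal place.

The Fe³⁺/Fe²⁺ couple is reduced (cathode); E°cell = +0.77 − (−2.87) = +3.64 V with n = 2.
At equilibrium E = 0, so log K = nE°cell / 0.0592 = (2)(+3.64) / 0.0592 = 123.0.

log K = 123.0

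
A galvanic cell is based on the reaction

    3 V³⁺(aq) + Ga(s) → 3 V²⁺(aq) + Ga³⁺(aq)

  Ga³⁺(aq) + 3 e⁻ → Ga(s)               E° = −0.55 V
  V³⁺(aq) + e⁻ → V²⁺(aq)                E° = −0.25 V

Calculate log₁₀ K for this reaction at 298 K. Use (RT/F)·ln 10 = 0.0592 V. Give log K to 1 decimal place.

The V³⁺/V²⁺ couple is reduced (cathode); E°cell = −0.25 − (−0.55) = +0.30 V with n = 3.
At equilibrium E = 0, so log K = nE°cell / 0.0592 = (3)(+0.30) / 0.0592 = 15.2.

log K = 15.2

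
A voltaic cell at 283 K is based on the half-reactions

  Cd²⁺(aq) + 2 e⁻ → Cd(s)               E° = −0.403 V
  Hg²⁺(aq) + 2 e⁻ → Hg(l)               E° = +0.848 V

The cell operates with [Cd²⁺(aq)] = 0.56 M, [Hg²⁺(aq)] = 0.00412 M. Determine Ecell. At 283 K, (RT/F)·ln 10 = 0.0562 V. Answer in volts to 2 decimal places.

Since E°(Hg²⁺/Hg) > E°(Cd²⁺/Cd), Hg²⁺/Hg serves as the cathode.
E°cell = E°cat − E°an = +0.848 − (−0.403) = +1.251 V; n = 2.
Balancing gives Hg²⁺(aq) + Cd(s) → Hg(l) + Cd²⁺(aq); hence Q = [Cd²⁺(aq)] / [Hg²⁺(aq)] = 136 (log Q = 2.133).
By the Nernst equation, E = +1.251 − (0.0562/2)·(2.133) = +1.19 V.

+1.19 V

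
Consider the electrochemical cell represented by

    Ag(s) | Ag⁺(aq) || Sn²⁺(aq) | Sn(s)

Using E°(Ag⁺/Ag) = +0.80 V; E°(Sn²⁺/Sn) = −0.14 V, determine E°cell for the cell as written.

By convention the left-hand electrode in cell notation is the anode (oxidation) and the right-hand electrode is the cathode (reduction).
E°cell = E°(right) − E°(left) = −0.14 − (+0.80) = −0.94 V.
The negative sign shows that, as written, the cell would require an external voltage to drive the reaction.

−0.94 V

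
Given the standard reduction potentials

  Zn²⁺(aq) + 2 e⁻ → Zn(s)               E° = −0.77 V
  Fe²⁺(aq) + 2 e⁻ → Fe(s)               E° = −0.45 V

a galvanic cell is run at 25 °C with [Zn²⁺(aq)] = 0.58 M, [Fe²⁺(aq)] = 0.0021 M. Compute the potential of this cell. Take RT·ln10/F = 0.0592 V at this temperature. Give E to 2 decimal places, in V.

+0.25 V

Since E°(Fe²⁺/Fe) > E°(Zn²⁺/Zn), Fe²⁺/Fe serves as the cathode.
E°cell = −0.45 − (−0.77) = +0.32 V, with n = 2 electrons transferred.
For the overall reaction Fe²⁺(aq) + Zn(s) → Fe(s) + Zn²⁺(aq), Q = [Zn²⁺(aq)] / [Fe²⁺(aq)] = 276, giving log Q = 2.441.
By the Nernst equation, E = +0.32 − (0.0592/2)·(2.441) = +0.25 V.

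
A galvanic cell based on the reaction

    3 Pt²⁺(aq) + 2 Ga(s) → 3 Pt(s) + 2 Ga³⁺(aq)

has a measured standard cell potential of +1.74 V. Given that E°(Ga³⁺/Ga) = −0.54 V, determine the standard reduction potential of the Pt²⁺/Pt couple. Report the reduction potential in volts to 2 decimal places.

+1.20 V

In the reaction as written the Pt²⁺/Pt couple is reduced (cathode) and Ga³⁺/Ga is oxidized (anode), so E°cell = E°(Pt²⁺/Pt) − E°(Ga³⁺/Ga).
E°(Pt²⁺/Pt) = E°cell + E°(anode) = +1.74 + (−0.54) = +1.20 V.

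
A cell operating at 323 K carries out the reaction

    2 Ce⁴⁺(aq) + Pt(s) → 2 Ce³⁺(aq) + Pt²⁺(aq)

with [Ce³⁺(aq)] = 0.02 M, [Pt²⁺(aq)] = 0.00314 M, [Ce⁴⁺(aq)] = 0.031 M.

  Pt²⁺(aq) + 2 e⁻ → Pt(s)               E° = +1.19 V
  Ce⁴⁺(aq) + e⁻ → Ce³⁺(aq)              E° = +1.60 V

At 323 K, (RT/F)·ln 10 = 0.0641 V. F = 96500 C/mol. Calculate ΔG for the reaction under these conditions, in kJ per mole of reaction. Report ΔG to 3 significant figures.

−97.0 kJ/mol

E°cell = +1.60 − (+1.19) = +0.41 V; the balanced reaction transfers n = 2 electrons.
Here Q = ([Ce³⁺(aq)]^2·[Pt²⁺(aq)]) / [Ce⁴⁺(aq)]^2 = 0.00131 (log Q = −2.884), giving E = +0.41 − (0.0641/2)·(−2.884) = +0.5024 V.
Finally ΔG = −nFE = −(2)(96500 C/mol)(+0.5024 V) = −97.0 kJ/mol.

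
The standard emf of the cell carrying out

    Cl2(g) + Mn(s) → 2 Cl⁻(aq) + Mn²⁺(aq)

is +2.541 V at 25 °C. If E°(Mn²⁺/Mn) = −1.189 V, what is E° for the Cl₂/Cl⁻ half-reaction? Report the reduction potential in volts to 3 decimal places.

In the reaction as written the Cl₂/Cl⁻ couple is reduced (cathode) and Mn²⁺/Mn is oxidized (anode), so E°cell = E°(Cl₂/Cl⁻) − E°(Mn²⁺/Mn).
E°(Cl₂/Cl⁻) = E°cell + E°(anode) = +2.541 + (−1.189) = +1.352 V.

+1.352 V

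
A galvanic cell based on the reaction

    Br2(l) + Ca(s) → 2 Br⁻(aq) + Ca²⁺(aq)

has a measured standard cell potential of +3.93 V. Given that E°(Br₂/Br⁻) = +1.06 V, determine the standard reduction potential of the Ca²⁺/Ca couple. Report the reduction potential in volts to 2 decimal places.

In the reaction as written the Br₂/Br⁻ couple is reduced (cathode) and Ca²⁺/Ca is oxidized (anode), so E°cell = E°(Br₂/Br⁻) − E°(Ca²⁺/Ca).
E°(Ca²⁺/Ca) = E°(cathode) − E°cell = +1.06 − (+3.93) = −2.87 V.

−2.87 V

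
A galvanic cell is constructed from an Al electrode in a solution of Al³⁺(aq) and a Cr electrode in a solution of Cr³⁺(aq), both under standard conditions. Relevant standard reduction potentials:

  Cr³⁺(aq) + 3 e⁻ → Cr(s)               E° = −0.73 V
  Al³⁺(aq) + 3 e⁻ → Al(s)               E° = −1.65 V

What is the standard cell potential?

+0.92 V

Of the two couples in this cell, the one with the more positive reduction potential is reduced at the cathode: here that is Cr³⁺/Cr (−0.73 V); Al³⁺/Al (−1.65 V) is the anode.
E°cell = E°(cathode) − E°(anode) = −0.73 − (−1.65) = +0.92 V.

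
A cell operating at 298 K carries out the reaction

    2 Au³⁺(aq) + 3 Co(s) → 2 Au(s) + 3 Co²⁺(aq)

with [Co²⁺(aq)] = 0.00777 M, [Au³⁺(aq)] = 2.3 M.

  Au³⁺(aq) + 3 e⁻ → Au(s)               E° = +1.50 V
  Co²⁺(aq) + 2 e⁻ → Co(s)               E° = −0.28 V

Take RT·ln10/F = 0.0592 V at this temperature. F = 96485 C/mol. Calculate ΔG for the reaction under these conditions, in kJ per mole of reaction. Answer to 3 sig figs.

E°cell = +1.50 − (−0.28) = +1.78 V; the balanced reaction transfers n = 6 electrons.
The reaction quotient is [Co²⁺(aq)]^3 / [Au³⁺(aq)]^2 = 8.87×10^−8; by Nernst, E = +1.78 − (0.0592/6)(−7.052) = +1.8496 V.
Finally ΔG = −nFE = −(6)(96485 C/mol)(+1.8496 V) = −1070 kJ/mol.

−1070 kJ/mol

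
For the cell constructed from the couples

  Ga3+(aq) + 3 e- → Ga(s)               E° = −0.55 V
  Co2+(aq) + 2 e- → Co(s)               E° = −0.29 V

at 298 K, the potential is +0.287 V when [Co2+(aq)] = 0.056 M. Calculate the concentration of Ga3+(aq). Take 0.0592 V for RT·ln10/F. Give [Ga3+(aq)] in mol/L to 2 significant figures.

The Co²⁺/Co couple has the larger reduction potential, so it is the cathode: E°cell = −0.29 − (−0.55) = +0.26 V and n = 6.
From the Nernst equation, log Q = n(E° − E)/0.0592 = 6·(+0.26 − (+0.287))/0.0592 = −2.736.
For 3 Co2+(aq) + 2 Ga(s) → 3 Co(s) + 2 Ga3+(aq), the reaction quotient is Q = [Ga3+(aq)]^2 / [Co2+(aq)]^3.
Substituting the known concentrations and solving, log [Ga3+(aq)] = −3.246 and [Ga3+(aq)] = 0.00057 M.

0.00057 M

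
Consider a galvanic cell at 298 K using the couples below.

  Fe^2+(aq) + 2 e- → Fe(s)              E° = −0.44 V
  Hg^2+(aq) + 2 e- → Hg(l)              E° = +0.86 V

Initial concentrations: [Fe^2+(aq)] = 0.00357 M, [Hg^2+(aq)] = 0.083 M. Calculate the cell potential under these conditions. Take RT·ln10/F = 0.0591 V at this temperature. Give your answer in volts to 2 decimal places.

The Hg²⁺/Hg couple has the more positive E°, so it is the cathode; Fe²⁺/Fe is the anode.
E°cell = +0.86 − (−0.44) = +1.30 V, with n = 2 electrons transferred.
Balancing gives Hg^2+(aq) + Fe(s) → Hg(l) + Fe^2+(aq); hence Q = [Fe^2+(aq)] / [Hg^2+(aq)] = 0.043 (log Q = −1.366).
Applying E = E° − (RT ln10/nF)·log Q gives +1.30 − (0.0591/2)(−1.366) = +1.34 V.

+1.34 V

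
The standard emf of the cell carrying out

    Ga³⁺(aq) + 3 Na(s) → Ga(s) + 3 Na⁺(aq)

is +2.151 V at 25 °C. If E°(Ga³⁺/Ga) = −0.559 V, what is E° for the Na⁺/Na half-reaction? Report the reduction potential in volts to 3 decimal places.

In the reaction as written the Ga³⁺/Ga couple is reduced (cathode) and Na⁺/Na is oxidized (anode), so E°cell = E°(Ga³⁺/Ga) − E°(Na⁺/Na).
E°(Na⁺/Na) = E°(cathode) − E°cell = −0.559 − (+2.151) = −2.710 V.

−2.710 V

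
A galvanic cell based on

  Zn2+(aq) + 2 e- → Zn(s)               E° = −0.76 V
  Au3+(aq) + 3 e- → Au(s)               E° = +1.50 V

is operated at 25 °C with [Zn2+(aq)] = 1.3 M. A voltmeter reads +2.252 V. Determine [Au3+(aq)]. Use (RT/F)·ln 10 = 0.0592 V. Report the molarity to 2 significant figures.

0.58 M

The Au³⁺/Au couple has the larger reduction potential, so it is the cathode: E°cell = +1.50 − (−0.76) = +2.26 V and n = 6.
Rearranging E = E° − (0.0592/n)·log Q gives log Q = 6(+2.26 − (+2.252))/0.0592 = 0.811.
Balancing electrons gives 2 Au3+(aq) + 3 Zn(s) → 2 Au(s) + 3 Zn2+(aq); thus Q = [Zn2+(aq)]^3 / [Au3+(aq)]^2.
Isolating [Au3+(aq)] in Q = 10^{0.811} yields log [Au3+(aq)] = −0.235, i.e. 0.58 M.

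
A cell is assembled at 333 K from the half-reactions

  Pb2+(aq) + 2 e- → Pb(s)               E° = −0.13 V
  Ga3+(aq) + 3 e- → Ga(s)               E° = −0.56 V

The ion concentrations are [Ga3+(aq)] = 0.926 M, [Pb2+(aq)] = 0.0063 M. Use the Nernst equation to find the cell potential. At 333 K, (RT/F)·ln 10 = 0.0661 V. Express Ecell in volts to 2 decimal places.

The Pb²⁺/Pb couple has the more positive E°, so it is the cathode; Ga³⁺/Ga is the anode.
E°cell = −0.13 − (−0.56) = +0.43 V, with n = 6 electrons transferred.
For the overall reaction 3 Pb2+(aq) + 2 Ga(s) → 3 Pb(s) + 2 Ga3+(aq), Q = [Ga3+(aq)]^2 / [Pb2+(aq)]^3 = 3.43×10^6, giving log Q = 6.535.
By the Nernst equation, E = +0.43 − (0.0661/6)·(6.535) = +0.36 V.

+0.36 V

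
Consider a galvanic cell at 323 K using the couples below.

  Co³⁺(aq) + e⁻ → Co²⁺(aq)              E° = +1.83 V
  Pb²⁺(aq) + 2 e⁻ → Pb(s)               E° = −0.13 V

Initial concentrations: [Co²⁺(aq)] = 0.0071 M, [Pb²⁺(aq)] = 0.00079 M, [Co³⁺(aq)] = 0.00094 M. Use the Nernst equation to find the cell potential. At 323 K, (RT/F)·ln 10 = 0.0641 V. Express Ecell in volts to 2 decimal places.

The Co³⁺/Co²⁺ couple has the more positive E°, so it is the cathode; Pb²⁺/Pb is the anode.
E°cell = E°cat − E°an = +1.83 − (−0.13) = +1.96 V; n = 2.
Balancing gives 2 Co³⁺(aq) + Pb(s) → 2 Co²⁺(aq) + Pb²⁺(aq); hence Q = ([Co²⁺(aq)]^2·[Pb²⁺(aq)]) / [Co³⁺(aq)]^2 = 0.0451 (log Q = −1.346).
Applying E = E° − (RT ln10/nF)·log Q gives +1.96 − (0.0641/2)(−1.346) = +2.00 V.

+2.00 V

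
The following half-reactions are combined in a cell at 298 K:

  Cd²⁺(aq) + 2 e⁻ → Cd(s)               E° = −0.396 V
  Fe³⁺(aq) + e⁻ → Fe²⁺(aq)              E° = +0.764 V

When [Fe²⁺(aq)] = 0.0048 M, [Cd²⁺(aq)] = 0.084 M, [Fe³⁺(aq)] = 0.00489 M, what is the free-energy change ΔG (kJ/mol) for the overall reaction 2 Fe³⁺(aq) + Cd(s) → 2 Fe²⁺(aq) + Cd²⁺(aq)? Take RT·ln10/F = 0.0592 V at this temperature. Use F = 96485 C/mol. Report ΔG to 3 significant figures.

The standard cell potential is +0.764 − (−0.396) = +1.160 V, with n = 2 electrons in the balanced equation.
Here Q = ([Fe²⁺(aq)]^2·[Cd²⁺(aq)]) / [Fe³⁺(aq)]^2 = 0.0809 (log Q = −1.092), giving E = +1.160 − (0.0592/2)·(−1.092) = +1.1923 V.
Finally ΔG = −nFE = −(2)(96485 C/mol)(+1.1923 V) = −230 kJ/mol.

−230 kJ/mol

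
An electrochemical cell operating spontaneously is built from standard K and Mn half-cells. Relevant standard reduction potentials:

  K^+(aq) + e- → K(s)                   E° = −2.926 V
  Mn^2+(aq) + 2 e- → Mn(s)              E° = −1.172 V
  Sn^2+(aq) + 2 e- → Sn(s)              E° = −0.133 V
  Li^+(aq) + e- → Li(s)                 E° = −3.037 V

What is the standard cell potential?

+1.754 V

The Mn²⁺/Mn couple has the higher E°, so Mn ion is reduced (cathode) and K is oxidized (anode).
E°cell = E°(cathode) − E°(anode) = −1.172 − (−2.926) = +1.754 V.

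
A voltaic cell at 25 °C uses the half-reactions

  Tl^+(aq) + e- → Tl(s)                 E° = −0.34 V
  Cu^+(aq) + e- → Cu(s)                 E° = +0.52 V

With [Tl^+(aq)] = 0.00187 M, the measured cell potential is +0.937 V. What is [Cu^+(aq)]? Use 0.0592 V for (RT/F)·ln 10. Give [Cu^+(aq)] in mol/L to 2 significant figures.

0.037 M

With Cu⁺/Cu at the cathode and Tl⁺/Tl at the anode, E°cell = +0.52 − (−0.34) = +0.86 V (n = 1).
From the Nernst equation, log Q = n(E° − E)/0.0592 = 1·(+0.86 − (+0.937))/0.0592 = −1.301.
Balancing electrons gives Cu^+(aq) + Tl(s) → Cu(s) + Tl^+(aq); thus Q = [Tl^+(aq)] / [Cu^+(aq)].
Isolating [Cu^+(aq)] in Q = 10^{−1.301} yields log [Cu^+(aq)] = −1.427, i.e. 0.037 M.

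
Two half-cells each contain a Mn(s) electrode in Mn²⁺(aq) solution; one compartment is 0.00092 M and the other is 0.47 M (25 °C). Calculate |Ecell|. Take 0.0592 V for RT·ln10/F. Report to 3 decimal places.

0.080 V

For a concentration cell E°cell = 0, since both electrodes use the same couple.
The compartment with the higher Mn²⁺(aq) concentration (0.47 M) acts as the cathode; ions are reduced there and produced at the dilute (0.00092 M) anode.
With n = 2, Ecell = −(0.0592/2)·log([dilute]/[conc]) = −(0.0592/2)·log(0.00092/0.47) = +0.080 V.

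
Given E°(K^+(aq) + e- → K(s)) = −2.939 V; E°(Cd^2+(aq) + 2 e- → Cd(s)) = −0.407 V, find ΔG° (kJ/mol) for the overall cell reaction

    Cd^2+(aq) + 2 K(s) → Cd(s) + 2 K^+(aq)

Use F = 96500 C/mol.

In the reaction as written Cd^2+(aq) is reduced, so the Cd²⁺/Cd couple is the cathode and K⁺/K is the anode.
E°cell = −0.407 − (−2.939) = +2.532 V; balancing electrons gives n = 2.
ΔG° = −nFE°cell = −(2)(96500)(+2.532) J/mol = −489 kJ/mol.

−489 kJ/mol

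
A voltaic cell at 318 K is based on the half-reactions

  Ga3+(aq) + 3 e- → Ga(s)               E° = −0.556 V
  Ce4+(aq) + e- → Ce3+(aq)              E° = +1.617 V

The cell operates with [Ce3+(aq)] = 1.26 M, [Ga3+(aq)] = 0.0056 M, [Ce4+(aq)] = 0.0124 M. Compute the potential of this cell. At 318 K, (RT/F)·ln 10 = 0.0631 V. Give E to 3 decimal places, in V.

+2.094 V

The Ce⁴⁺/Ce³⁺ couple has the more positive E°, so it is the cathode; Ga³⁺/Ga is the anode.
E°cell = E°cat − E°an = +1.617 − (−0.556) = +2.173 V; n = 3.
For the overall reaction 3 Ce4+(aq) + Ga(s) → 3 Ce3+(aq) + Ga3+(aq), Q = ([Ce3+(aq)]^3·[Ga3+(aq)]) / [Ce4+(aq)]^3 = 5.88×10^3, giving log Q = 3.769.
E = E° − (0.0631/n)·log Q = +2.173 − (0.0631/3)(3.769) = +2.094 V.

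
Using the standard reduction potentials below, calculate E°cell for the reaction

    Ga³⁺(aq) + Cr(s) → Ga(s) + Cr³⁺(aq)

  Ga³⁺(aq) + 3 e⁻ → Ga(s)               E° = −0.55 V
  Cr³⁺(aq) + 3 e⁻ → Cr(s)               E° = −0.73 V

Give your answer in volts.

Ga³⁺(aq) gains electrons, so the Ga³⁺/Ga couple is the cathode; the Cr³⁺/Cr couple is the anode.
E°cell = E°(cathode) − E°(anode) = −0.55 − (−0.73) = +0.18 V.

+0.18 V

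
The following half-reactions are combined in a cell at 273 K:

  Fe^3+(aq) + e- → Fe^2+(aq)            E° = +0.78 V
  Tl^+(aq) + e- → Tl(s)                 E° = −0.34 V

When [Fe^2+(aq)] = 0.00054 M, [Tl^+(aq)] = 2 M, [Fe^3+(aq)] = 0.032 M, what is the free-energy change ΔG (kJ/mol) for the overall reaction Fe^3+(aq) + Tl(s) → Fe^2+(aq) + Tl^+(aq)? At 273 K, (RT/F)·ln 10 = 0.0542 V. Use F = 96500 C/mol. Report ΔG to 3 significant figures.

With Fe³⁺/Fe²⁺ reduced at the cathode, E°cell = +0.78 − (−0.34) = +1.12 V and n = 1.
Q = ([Fe^2+(aq)]·[Tl^+(aq)]) / [Fe^3+(aq)] = 0.0338, so log Q = −1.472 and E = +1.12 − (0.0542/1)(−1.472) = +1.1998 V.
Then ΔG = −nFE = −1 × 96500 × +1.1998 J/mol = −116 kJ/mol.

−116 kJ/mol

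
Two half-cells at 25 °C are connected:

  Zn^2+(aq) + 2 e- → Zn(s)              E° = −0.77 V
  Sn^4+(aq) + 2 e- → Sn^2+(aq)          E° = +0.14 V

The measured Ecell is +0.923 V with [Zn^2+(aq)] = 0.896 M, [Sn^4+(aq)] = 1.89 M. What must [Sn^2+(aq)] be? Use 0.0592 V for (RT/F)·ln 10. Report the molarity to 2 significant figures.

0.77 M

Sn⁴⁺/Sn²⁺ is the cathode (higher E°); E°cell = +0.14 − (−0.77) = +0.91 V with n = 2.
Rearranging E = E° − (0.0592/n)·log Q gives log Q = 2(+0.91 − (+0.923))/0.0592 = −0.439.
Balancing electrons gives Sn^4+(aq) + Zn(s) → Sn^2+(aq) + Zn^2+(aq); thus Q = ([Sn^2+(aq)]·[Zn^2+(aq)]) / [Sn^4+(aq)].
Solving for the unknown gives log [Sn^2+(aq)] = −0.115, so [Sn^2+(aq)] ≈ 0.77 M.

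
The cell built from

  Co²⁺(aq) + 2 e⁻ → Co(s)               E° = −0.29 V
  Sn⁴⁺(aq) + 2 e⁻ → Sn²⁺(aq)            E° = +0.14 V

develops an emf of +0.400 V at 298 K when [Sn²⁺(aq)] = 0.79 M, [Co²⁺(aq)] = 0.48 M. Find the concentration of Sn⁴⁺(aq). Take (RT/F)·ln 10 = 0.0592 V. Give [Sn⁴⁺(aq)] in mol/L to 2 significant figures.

The Sn⁴⁺/Sn²⁺ couple has the larger reduction potential, so it is the cathode: E°cell = +0.14 − (−0.29) = +0.43 V and n = 2.
Rearranging E = E° − (0.0592/n)·log Q gives log Q = 2(+0.43 − (+0.400))/0.0592 = 1.014.
The balanced reaction is Sn⁴⁺(aq) + Co(s) → Sn²⁺(aq) + Co²⁺(aq), so Q = ([Sn²⁺(aq)]·[Co²⁺(aq)]) / [Sn⁴⁺(aq)].
Substituting the known concentrations and solving, log [Sn⁴⁺(aq)] = −1.435 and [Sn⁴⁺(aq)] = 0.037 M.

0.037 M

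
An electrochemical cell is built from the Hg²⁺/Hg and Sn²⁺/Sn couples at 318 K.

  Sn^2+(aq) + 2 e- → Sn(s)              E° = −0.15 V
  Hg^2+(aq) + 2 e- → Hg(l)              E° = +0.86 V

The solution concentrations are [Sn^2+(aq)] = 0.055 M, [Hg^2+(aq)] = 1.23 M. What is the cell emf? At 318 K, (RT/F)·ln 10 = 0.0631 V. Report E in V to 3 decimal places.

The Hg²⁺/Hg couple has the more positive E°, so it is the cathode; Sn²⁺/Sn is the anode.
E°cell = E°cat − E°an = +0.86 − (−0.15) = +1.01 V; n = 2.
Balancing gives Hg^2+(aq) + Sn(s) → Hg(l) + Sn^2+(aq); hence Q = [Sn^2+(aq)] / [Hg^2+(aq)] = 0.0447 (log Q = −1.350).
Applying E = E° − (RT ln10/nF)·log Q gives +1.01 − (0.0631/2)(−1.350) = +1.053 V.

+1.053 V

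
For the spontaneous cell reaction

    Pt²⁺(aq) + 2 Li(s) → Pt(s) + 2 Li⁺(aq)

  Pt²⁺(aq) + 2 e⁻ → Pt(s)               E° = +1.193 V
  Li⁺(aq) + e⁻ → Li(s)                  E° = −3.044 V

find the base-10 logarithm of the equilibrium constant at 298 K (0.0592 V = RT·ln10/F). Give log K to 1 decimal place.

log K = 143.1

The Pt²⁺/Pt couple is reduced (cathode); E°cell = +1.193 − (−3.044) = +4.237 V with n = 2.
At equilibrium E = 0, so log K = nE°cell / 0.0592 = (2)(+4.237) / 0.0592 = 143.1.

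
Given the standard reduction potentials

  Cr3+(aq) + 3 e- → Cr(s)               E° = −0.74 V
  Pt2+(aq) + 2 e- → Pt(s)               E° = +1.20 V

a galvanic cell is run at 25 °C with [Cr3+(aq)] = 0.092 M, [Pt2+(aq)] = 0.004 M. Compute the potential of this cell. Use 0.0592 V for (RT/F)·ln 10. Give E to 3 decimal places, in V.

The Pt²⁺/Pt couple has the more positive E°, so it is the cathode; Cr³⁺/Cr is the anode.
E°cell = E°cat − E°an = +1.20 − (−0.74) = +1.94 V; n = 6.
For the overall reaction 3 Pt2+(aq) + 2 Cr(s) → 3 Pt(s) + 2 Cr3+(aq), Q = [Cr3+(aq)]^2 / [Pt2+(aq)]^3 = 1.32×10^5, giving log Q = 5.121.
E = E° − (0.0592/n)·log Q = +1.94 − (0.0592/6)(5.121) = +1.889 V.

+1.889 V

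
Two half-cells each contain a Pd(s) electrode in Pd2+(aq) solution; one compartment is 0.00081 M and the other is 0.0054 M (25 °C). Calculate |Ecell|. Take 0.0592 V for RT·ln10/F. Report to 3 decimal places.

For a concentration cell E°cell = 0, since both electrodes use the same couple.
The compartment with the higher Pd2+(aq) concentration (0.0054 M) acts as the cathode; ions are reduced there and produced at the dilute (0.00081 M) anode.
With n = 2, Ecell = −(0.0592/2)·log([dilute]/[conc]) = −(0.0592/2)·log(0.00081/0.0054) = +0.024 V.

0.024 V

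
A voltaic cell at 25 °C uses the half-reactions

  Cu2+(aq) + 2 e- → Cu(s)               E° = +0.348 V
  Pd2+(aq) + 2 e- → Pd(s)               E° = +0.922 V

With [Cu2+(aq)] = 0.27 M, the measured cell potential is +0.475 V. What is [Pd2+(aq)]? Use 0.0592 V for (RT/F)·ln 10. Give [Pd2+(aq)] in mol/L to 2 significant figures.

0.00012 M

With Pd²⁺/Pd at the cathode and Cu²⁺/Cu at the anode, E°cell = +0.922 − (+0.348) = +0.574 V (n = 2).
Since E = E° − (0.0592/n)·log Q, log Q = n(E° − E)/0.0592 = 3.345.
The balanced reaction is Pd2+(aq) + Cu(s) → Pd(s) + Cu2+(aq), so Q = [Cu2+(aq)] / [Pd2+(aq)].
Isolating [Pd2+(aq)] in Q = 10^{3.345} yields log [Pd2+(aq)] = −3.914, i.e. 0.00012 M.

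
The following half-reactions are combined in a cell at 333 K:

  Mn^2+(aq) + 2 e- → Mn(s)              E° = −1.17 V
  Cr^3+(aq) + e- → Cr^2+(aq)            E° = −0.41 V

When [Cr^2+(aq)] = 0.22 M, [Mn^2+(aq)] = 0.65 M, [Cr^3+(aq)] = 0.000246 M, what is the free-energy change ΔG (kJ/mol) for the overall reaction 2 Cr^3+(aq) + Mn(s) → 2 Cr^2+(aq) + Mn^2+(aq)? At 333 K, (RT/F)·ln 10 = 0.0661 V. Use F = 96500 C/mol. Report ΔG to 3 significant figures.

The standard cell potential is −0.41 − (−1.17) = +0.76 V, with n = 2 electrons in the balanced equation.
Q = ([Cr^2+(aq)]^2·[Mn^2+(aq)]) / [Cr^3+(aq)]^2 = 5.2×10^5, so log Q = 5.716 and E = +0.76 − (0.0661/2)(5.716) = +0.5711 V.
ΔG = −nFE = −(2)(96500)(+0.5711) J/mol = −110 kJ/mol.

−110 kJ/mol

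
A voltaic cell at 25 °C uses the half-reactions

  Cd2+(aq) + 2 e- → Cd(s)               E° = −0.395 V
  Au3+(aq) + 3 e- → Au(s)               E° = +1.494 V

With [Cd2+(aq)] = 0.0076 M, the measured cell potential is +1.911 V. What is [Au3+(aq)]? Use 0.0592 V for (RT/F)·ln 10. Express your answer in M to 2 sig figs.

The Au³⁺/Au couple has the larger reduction potential, so it is the cathode: E°cell = +1.494 − (−0.395) = +1.889 V and n = 6.
From the Nernst equation, log Q = n(E° − E)/0.0592 = 6·(+1.889 − (+1.911))/0.0592 = −2.230.
The balanced reaction is 2 Au3+(aq) + 3 Cd(s) → 2 Au(s) + 3 Cd2+(aq), so Q = [Cd2+(aq)]^3 / [Au3+(aq)]^2.
Isolating [Au3+(aq)] in Q = 10^{−2.230} yields log [Au3+(aq)] = −2.064, i.e. 0.0086 M.

0.0086 M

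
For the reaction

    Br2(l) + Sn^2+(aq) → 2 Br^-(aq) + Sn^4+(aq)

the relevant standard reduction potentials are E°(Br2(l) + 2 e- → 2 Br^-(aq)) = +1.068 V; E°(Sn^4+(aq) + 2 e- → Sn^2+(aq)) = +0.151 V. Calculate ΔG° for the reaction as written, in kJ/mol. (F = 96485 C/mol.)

−177 kJ/mol

In the reaction as written Br2(l) is reduced, so the Br₂/Br⁻ couple is the cathode and Sn⁴⁺/Sn²⁺ is the anode.
E°cell = +1.068 − (+0.151) = +0.917 V; balancing electrons gives n = 2.
ΔG° = −nFE°cell = −(2)(96485)(+0.917) J/mol = −177 kJ/mol.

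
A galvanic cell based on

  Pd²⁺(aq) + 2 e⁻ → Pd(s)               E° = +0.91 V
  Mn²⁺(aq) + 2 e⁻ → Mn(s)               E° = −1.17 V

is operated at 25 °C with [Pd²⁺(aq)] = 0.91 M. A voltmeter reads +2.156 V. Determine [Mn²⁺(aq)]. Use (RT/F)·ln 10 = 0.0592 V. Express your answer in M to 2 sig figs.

Pd²⁺/Pd is the cathode (higher E°); E°cell = +0.91 − (−1.17) = +2.08 V with n = 2.
Rearranging E = E° − (0.0592/n)·log Q gives log Q = 2(+2.08 − (+2.156))/0.0592 = −2.568.
The balanced reaction is Pd²⁺(aq) + Mn(s) → Pd(s) + Mn²⁺(aq), so Q = [Mn²⁺(aq)] / [Pd²⁺(aq)].
Substituting the known concentrations and solving, log [Mn²⁺(aq)] = −2.609 and [Mn²⁺(aq)] = 0.0025 M.

0.0025 M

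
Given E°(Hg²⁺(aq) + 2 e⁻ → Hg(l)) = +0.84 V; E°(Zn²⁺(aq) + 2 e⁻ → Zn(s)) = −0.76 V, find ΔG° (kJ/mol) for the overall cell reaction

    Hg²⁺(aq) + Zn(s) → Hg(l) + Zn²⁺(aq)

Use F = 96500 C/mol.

−309 kJ/mol

In the reaction as written Hg²⁺(aq) is reduced, so the Hg²⁺/Hg couple is the cathode and Zn²⁺/Zn is the anode.
E°cell = +0.84 − (−0.76) = +1.60 V; balancing electrons gives n = 2.
ΔG° = −nFE°cell = −(2)(96500)(+1.60) J/mol = −309 kJ/mol.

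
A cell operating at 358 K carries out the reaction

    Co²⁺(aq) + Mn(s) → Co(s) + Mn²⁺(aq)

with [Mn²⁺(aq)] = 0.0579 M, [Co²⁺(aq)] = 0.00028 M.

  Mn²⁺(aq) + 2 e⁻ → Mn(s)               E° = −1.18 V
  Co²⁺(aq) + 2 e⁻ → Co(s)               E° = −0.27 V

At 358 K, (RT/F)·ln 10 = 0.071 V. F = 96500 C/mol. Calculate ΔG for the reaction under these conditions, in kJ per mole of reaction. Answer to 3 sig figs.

−160 kJ/mol

E°cell = −0.27 − (−1.18) = +0.91 V; the balanced reaction transfers n = 2 electrons.
Q = [Mn²⁺(aq)] / [Co²⁺(aq)] = 207, so log Q = 2.316 and E = +0.91 − (0.071/2)(2.316) = +0.8278 V.
Finally ΔG = −nFE = −(2)(96500 C/mol)(+0.8278 V) = −160 kJ/mol.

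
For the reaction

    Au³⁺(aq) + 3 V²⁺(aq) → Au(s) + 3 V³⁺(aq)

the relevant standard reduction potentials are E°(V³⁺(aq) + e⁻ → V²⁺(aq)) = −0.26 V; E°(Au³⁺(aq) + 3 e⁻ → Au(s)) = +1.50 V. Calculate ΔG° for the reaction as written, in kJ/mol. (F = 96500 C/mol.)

−510 kJ/mol

In the reaction as written Au³⁺(aq) is reduced, so the Au³⁺/Au couple is the cathode and V³⁺/V²⁺ is the anode.
E°cell = +1.50 − (−0.26) = +1.76 V; balancing electrons gives n = 3.
ΔG° = −nFE°cell = −(3)(96500)(+1.76) J/mol = −510 kJ/mol.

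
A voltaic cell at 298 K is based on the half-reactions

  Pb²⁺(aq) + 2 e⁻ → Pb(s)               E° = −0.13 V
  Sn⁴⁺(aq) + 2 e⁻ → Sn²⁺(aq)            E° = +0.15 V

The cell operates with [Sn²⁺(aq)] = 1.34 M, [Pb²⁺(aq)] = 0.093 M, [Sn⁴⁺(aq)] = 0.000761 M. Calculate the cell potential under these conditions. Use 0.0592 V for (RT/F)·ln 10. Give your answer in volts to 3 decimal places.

Since E°(Sn⁴⁺/Sn²⁺) > E°(Pb²⁺/Pb), Sn⁴⁺/Sn²⁺ serves as the cathode.
E°cell = E°cat − E°an = +0.15 − (−0.13) = +0.28 V; n = 2.
The balanced reaction is Sn⁴⁺(aq) + Pb(s) → Sn²⁺(aq) + Pb²⁺(aq), so Q = ([Sn²⁺(aq)]·[Pb²⁺(aq)]) / [Sn⁴⁺(aq)] = 164 and log Q = 2.214.
E = E° − (0.0592/n)·log Q = +0.28 − (0.0592/2)(2.214) = +0.214 V.

+0.214 V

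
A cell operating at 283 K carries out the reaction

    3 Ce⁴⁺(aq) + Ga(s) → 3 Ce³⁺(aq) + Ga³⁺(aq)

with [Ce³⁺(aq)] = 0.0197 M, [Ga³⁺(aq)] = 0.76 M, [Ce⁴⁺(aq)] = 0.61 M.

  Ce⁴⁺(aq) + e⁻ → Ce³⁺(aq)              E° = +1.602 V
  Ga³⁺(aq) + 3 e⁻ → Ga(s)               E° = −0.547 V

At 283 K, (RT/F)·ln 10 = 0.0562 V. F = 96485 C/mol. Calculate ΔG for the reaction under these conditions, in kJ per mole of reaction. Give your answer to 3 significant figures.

E°cell = +1.602 − (−0.547) = +2.149 V; the balanced reaction transfers n = 3 electrons.
The reaction quotient is ([Ce³⁺(aq)]^3·[Ga³⁺(aq)]) / [Ce⁴⁺(aq)]^3 = 2.56×10^−5; by Nernst, E = +2.149 − (0.0562/3)(−4.592) = +2.2350 V.
Then ΔG = −nFE = −3 × 96485 × +2.2350 J/mol = −647 kJ/mol.

−647 kJ/mol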